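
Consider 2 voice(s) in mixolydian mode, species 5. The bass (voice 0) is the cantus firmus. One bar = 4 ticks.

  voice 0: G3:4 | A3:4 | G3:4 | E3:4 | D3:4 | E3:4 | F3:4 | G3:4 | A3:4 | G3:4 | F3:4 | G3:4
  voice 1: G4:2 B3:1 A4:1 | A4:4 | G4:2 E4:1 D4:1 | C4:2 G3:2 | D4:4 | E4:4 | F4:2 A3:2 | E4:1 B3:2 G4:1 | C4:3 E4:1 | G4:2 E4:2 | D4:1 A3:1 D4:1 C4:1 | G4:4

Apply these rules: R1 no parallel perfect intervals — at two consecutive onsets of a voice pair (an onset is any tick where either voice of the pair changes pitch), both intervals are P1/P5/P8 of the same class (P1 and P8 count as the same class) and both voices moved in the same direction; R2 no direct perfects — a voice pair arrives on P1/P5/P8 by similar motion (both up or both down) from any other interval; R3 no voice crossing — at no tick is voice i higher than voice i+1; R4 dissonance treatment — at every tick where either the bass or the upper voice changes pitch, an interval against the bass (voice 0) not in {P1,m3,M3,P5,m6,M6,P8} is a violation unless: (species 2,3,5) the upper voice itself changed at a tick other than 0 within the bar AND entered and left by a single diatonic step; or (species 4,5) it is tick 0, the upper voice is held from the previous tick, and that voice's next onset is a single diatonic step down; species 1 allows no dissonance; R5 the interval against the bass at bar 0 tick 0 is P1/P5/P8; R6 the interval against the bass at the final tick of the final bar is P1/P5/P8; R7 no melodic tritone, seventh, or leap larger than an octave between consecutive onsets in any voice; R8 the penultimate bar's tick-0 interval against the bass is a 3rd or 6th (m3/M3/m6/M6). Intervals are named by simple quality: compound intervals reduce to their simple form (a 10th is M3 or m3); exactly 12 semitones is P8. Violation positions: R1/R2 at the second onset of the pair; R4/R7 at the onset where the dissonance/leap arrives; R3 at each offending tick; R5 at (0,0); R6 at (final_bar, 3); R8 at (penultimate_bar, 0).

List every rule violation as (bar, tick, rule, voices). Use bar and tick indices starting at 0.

(0, 3, R4, (0, 1))
(0, 3, R7, (1,))
(2, 0, R1, (0, 1))
(5, 0, R1, (0, 1))
(6, 0, R1, (0, 1))
(11, 0, R2, (0, 1))

bar 0: v0=G3 v1=G4 downbeat P8
bar 1: v0=A3 v1=A4 downbeat P8
bar 2: v0=G3 v1=G4 downbeat P8
bar 3: v0=E3 v1=C4 downbeat m6
bar 4: v0=D3 v1=D4 downbeat P8
bar 5: v0=E3 v1=E4 downbeat P8
bar 6: v0=F3 v1=F4 downbeat P8
bar 7: v0=G3 v1=E4 downbeat M6
bar 8: v0=A3 v1=C4 downbeat m3
bar 9: v0=G3 v1=G4 downbeat P8
bar 10: v0=F3 v1=D4 downbeat M6
bar 11: v0=G3 v1=G4 downbeat P8
  -> R4 @ bar 0 tick 3 v(0, 1): G3/A4 M2 untreated
  -> R7 @ bar 0 tick 3 v(1,): B3->A4 leap 10st
  -> R1 @ bar 2 tick 0 v(0, 1): A3/A4 P8 -> G3/G4 P8 similar
  -> R1 @ bar 5 tick 0 v(0, 1): D3/D4 P8 -> E3/E4 P8 similar
  -> R1 @ bar 6 tick 0 v(0, 1): E3/E4 P8 -> F3/F4 P8 similar
  -> R2 @ bar 11 tick 0 v(0, 1): F3/C4 P5 -> G3/G4 P8 similar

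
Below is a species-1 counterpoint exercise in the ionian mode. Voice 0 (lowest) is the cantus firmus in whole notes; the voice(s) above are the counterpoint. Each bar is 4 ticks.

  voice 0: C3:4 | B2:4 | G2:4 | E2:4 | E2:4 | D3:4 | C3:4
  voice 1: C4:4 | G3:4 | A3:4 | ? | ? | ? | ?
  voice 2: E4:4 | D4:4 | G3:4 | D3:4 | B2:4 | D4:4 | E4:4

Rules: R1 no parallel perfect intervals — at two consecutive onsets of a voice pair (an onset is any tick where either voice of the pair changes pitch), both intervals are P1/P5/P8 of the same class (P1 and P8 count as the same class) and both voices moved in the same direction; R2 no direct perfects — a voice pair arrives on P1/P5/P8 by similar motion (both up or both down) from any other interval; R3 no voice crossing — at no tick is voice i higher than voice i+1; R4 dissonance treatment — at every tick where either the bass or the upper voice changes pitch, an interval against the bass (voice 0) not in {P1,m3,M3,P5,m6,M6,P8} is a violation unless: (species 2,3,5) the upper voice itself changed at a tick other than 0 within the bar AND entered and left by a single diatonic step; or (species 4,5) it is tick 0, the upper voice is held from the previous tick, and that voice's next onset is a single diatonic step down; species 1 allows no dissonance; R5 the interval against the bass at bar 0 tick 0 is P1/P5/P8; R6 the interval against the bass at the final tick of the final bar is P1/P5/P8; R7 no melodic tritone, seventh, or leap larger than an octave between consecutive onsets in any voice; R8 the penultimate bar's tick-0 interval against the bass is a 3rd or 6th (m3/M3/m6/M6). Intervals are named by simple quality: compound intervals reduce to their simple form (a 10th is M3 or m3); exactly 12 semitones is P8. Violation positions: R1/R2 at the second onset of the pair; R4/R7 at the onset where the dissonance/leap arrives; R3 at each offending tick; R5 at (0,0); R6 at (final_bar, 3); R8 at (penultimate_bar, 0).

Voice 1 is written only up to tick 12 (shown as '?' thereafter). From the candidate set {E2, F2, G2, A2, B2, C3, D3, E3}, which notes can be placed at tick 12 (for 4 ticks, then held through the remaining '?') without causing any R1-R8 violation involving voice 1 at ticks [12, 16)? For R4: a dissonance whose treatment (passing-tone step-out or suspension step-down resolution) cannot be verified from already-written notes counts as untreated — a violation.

E2: violates R2,R7
F2: violates R4,R7
G2: violates R2,R7
A2: violates R4
B2: violates R2,R7
C3: legal
D3: violates R2,R4
E3: violates R2,R3

{C3}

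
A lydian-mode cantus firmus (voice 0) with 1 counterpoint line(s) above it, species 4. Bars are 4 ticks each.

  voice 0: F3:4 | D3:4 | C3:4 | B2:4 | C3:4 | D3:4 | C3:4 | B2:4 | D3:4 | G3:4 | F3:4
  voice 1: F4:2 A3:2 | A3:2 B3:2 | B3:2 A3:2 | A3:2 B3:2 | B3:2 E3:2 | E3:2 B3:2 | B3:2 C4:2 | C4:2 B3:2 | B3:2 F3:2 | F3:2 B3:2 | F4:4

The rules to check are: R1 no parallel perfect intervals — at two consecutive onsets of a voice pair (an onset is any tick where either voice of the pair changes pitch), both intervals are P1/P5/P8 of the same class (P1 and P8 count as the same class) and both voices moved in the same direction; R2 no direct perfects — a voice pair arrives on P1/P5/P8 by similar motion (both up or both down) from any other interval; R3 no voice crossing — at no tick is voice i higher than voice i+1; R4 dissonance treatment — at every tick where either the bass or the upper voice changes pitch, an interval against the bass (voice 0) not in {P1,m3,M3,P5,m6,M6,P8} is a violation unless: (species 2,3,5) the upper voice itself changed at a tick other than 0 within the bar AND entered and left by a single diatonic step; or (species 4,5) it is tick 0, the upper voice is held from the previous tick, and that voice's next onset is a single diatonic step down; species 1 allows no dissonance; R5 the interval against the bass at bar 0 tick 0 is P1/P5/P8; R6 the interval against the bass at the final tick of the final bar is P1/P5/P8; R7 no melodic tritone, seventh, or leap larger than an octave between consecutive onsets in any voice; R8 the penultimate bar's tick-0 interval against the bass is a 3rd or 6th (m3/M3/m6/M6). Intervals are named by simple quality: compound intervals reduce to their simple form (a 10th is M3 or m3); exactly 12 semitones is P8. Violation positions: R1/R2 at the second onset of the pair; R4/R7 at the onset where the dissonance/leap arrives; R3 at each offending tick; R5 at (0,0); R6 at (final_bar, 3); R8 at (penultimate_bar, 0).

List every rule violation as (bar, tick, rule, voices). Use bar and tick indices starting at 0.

bar 0: v0=F3 v1=F4 downbeat P8
bar 1: v0=D3 v1=A3 downbeat P5
bar 2: v0=C3 v1=B3 downbeat M7
bar 3: v0=B2 v1=A3 downbeat m7
bar 4: v0=C3 v1=B3 downbeat M7
bar 5: v0=D3 v1=E3 downbeat M2
bar 6: v0=C3 v1=B3 downbeat M7
bar 7: v0=B2 v1=C4 downbeat m2
bar 8: v0=D3 v1=B3 downbeat M6
bar 9: v0=G3 v1=F3 downbeat M2
bar 10: v0=F3 v1=F4 downbeat P8
  -> R4 @ bar 3 tick 0 v(0, 1): B2/A3 m7 untreated
  -> R4 @ bar 4 tick 0 v(0, 1): C3/B3 M7 untreated
  -> R4 @ bar 5 tick 0 v(0, 1): D3/E3 M2 untreated
  -> R4 @ bar 6 tick 0 v(0, 1): C3/B3 M7 untreated
  -> R7 @ bar 8 tick 2 v(1,): B3->F3 leap 6st
  -> R3 @ bar 9 tick 0 v(0, 1): G3 above F3
  -> R4 @ bar 9 tick 0 v(0, 1): G3/F3 M2 untreated
  -> R8 @ bar 9 tick 0 v(0, 1): penult M2 not 3rd/6th
  -> R3 @ bar 9 tick 1 v(0, 1): G3 above F3
  -> R7 @ bar 9 tick 2 v(1,): F3->B3 leap 6st
  -> R7 @ bar 10 tick 0 v(1,): B3->F4 leap 6st

(3, 0, R4, (0, 1))
(4, 0, R4, (0, 1))
(5, 0, R4, (0, 1))
(6, 0, R4, (0, 1))
(8, 2, R7, (1,))
(9, 0, R3, (0, 1))
(9, 0, R4, (0, 1))
(9, 0, R8, (0, 1))
(9, 1, R3, (0, 1))
(9, 2, R7, (1,))
(10, 0, R7, (1,))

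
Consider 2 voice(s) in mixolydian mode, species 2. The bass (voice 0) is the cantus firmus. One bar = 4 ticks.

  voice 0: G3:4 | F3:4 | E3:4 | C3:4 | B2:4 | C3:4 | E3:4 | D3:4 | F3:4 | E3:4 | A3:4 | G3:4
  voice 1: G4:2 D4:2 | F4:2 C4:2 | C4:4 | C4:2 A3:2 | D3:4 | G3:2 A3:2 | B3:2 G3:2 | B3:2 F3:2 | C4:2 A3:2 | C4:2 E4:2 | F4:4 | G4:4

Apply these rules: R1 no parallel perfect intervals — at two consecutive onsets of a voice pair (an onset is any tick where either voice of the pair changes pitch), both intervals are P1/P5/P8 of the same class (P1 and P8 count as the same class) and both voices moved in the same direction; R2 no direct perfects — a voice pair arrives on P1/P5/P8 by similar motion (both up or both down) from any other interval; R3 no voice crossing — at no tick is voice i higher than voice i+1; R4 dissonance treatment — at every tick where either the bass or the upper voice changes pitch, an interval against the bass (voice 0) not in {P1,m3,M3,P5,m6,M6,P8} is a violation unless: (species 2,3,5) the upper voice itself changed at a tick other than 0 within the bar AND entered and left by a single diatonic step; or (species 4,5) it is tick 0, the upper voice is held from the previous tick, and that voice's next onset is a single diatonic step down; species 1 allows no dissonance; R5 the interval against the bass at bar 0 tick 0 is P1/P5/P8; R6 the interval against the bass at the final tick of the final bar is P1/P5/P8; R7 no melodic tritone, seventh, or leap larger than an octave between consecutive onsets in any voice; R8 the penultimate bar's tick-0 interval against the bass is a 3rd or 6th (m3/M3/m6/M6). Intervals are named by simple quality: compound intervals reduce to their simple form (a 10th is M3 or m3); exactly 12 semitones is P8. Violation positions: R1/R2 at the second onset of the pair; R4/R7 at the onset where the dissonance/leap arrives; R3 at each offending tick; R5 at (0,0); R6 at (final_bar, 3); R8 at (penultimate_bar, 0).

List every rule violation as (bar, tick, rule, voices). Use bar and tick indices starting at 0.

(5, 0, R2, (0, 1))
(6, 0, R2, (0, 1))
(7, 2, R7, (1,))
(8, 0, R2, (0, 1))

bar 0: v0=G3 v1=G4 downbeat P8
bar 1: v0=F3 v1=F4 downbeat P8
bar 2: v0=E3 v1=C4 downbeat m6
bar 3: v0=C3 v1=C4 downbeat P8
bar 4: v0=B2 v1=D3 downbeat m3
bar 5: v0=C3 v1=G3 downbeat P5
bar 6: v0=E3 v1=B3 downbeat P5
bar 7: v0=D3 v1=B3 downbeat M6
bar 8: v0=F3 v1=C4 downbeat P5
bar 9: v0=E3 v1=C4 downbeat m6
bar 10: v0=A3 v1=F4 downbeat m6
bar 11: v0=G3 v1=G4 downbeat P8
  -> R2 @ bar 5 tick 0 v(0, 1): B2/D3 m3 -> C3/G3 P5 similar
  -> R2 @ bar 6 tick 0 v(0, 1): C3/A3 M6 -> E3/B3 P5 similar
  -> R7 @ bar 7 tick 2 v(1,): B3->F3 leap 6st
  -> R2 @ bar 8 tick 0 v(0, 1): D3/F3 m3 -> F3/C4 P5 similar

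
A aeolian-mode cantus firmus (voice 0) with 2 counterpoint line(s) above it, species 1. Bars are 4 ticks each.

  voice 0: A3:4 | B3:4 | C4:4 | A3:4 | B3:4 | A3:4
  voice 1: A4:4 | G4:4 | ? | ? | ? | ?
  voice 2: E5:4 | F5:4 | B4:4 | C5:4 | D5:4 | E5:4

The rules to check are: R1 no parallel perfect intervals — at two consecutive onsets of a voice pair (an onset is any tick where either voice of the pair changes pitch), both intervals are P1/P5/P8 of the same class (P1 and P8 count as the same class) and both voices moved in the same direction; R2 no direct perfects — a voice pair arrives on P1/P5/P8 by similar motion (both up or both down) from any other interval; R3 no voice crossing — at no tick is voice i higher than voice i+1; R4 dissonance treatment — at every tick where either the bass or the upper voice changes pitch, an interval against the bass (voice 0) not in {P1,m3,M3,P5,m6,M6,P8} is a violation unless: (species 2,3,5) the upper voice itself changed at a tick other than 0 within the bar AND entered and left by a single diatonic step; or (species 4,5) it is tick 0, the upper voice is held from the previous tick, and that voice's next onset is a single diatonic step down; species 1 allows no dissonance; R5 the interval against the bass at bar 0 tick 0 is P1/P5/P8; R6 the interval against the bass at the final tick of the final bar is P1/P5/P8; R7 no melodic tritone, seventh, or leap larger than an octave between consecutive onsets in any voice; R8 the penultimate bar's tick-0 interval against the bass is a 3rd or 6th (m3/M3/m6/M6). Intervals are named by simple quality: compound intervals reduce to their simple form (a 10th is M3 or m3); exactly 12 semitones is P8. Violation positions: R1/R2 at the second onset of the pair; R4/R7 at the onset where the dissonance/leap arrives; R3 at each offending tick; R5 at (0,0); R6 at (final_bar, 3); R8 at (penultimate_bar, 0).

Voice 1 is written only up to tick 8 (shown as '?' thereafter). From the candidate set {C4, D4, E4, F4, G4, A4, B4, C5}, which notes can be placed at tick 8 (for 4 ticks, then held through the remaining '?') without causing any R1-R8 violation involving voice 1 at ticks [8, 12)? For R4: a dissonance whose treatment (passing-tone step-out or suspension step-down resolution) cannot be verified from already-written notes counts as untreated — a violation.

{A4, C4, G4}

C4: legal
D4: violates R4
E4: violates R2
F4: violates R4
G4: legal
A4: legal
B4: violates R4
C5: violates R2,R3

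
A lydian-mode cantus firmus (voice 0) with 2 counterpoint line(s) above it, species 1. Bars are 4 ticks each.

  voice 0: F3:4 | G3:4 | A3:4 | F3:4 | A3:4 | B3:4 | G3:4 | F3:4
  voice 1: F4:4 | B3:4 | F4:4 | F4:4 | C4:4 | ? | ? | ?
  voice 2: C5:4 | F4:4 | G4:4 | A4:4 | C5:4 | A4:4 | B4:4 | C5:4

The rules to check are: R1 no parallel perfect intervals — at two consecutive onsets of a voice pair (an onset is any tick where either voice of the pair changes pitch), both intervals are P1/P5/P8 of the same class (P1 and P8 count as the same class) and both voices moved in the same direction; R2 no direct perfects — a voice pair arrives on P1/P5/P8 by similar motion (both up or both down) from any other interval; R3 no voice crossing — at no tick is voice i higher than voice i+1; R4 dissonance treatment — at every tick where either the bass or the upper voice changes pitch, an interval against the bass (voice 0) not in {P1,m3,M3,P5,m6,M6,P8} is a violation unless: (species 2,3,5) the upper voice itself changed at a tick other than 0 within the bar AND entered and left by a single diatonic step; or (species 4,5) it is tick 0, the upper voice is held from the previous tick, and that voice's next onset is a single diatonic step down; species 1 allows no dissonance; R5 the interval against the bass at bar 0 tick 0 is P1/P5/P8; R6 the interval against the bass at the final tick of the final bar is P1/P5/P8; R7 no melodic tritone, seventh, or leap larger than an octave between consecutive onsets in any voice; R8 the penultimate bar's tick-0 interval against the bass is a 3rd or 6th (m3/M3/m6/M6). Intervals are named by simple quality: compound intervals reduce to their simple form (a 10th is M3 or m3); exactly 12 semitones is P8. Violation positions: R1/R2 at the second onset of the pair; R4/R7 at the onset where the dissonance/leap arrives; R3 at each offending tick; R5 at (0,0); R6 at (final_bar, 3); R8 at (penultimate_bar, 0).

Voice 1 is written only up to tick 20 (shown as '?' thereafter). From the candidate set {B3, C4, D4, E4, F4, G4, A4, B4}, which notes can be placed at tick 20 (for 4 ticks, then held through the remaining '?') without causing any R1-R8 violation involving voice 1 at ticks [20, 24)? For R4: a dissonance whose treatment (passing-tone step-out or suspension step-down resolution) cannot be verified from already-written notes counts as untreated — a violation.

B3: legal
C4: violates R4
D4: legal
E4: violates R4
F4: violates R4
G4: legal
A4: violates R4
B4: violates R2,R3,R7

{B3, D4, G4}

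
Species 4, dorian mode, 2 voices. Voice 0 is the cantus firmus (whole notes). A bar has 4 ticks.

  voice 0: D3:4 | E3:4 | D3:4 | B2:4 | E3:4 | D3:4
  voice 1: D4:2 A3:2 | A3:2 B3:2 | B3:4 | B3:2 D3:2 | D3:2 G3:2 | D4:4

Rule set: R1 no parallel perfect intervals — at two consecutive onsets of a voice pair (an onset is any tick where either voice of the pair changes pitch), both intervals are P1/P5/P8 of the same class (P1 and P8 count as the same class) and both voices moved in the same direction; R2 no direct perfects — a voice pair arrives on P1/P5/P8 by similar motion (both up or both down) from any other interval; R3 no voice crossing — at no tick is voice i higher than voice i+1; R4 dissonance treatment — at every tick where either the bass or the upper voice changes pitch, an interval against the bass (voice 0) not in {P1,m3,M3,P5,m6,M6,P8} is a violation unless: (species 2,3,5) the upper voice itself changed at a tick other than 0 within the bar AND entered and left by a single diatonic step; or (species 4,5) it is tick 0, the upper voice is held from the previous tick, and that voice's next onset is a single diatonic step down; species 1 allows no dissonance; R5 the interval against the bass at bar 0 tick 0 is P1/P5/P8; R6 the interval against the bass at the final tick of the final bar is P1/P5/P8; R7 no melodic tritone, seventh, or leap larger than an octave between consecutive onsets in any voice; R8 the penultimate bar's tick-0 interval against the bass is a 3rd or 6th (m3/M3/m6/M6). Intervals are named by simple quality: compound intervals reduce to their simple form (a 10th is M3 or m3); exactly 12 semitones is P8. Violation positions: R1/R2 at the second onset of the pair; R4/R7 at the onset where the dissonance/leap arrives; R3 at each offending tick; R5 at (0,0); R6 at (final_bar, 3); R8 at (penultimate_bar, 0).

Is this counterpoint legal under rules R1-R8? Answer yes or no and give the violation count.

bar 0: v0=D3 v1=D4 (P8)
bar 1: v0=E3 v1=A3 (P4)
bar 2: v0=D3 v1=B3 (M6)
bar 3: v0=B2 v1=B3 (P8)
bar 4: v0=E3 v1=D3 (M2)
bar 5: v0=D3 v1=D4 (P8)
  R4 @ bar1.0: E3/A3 P4 untreated
  R3 @ bar4.0: E3 above D3
  R4 @ bar4.0: E3/D3 M2 untreated
  R8 @ bar4.0: penult M2 not 3rd/6th
  R3 @ bar4.1: E3 above D3

No (5 violations)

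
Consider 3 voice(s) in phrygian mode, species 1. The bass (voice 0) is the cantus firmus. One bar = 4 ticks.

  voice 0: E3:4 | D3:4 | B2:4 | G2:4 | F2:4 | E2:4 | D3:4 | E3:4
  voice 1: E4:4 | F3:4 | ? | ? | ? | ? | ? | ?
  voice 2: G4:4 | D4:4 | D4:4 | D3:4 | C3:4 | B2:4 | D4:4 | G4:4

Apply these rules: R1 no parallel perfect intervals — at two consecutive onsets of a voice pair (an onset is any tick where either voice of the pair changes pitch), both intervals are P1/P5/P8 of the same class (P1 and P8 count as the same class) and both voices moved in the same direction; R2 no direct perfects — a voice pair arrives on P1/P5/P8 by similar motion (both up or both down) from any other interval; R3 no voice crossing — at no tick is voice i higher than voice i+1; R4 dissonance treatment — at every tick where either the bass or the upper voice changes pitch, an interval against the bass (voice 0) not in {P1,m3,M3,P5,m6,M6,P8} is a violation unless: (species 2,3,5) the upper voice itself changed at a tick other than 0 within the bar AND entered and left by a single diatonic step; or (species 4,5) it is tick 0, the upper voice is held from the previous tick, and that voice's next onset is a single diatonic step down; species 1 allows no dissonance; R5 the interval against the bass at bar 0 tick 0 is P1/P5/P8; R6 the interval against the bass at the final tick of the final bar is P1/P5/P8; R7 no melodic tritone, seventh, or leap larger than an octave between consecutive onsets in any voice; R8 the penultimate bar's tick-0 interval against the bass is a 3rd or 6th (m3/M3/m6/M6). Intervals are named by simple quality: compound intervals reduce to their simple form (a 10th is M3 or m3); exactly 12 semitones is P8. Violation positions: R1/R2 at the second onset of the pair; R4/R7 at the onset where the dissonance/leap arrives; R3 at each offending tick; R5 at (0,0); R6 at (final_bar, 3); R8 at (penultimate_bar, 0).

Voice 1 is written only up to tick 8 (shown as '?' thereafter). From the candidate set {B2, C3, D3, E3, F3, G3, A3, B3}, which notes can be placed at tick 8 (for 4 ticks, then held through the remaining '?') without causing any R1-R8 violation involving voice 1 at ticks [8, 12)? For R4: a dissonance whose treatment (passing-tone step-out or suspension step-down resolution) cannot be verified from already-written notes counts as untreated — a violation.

{D3, G3}

B2: violates R2,R7
C3: violates R4
D3: legal
E3: violates R4
F3: violates R4
G3: legal
A3: violates R4
B3: violates R7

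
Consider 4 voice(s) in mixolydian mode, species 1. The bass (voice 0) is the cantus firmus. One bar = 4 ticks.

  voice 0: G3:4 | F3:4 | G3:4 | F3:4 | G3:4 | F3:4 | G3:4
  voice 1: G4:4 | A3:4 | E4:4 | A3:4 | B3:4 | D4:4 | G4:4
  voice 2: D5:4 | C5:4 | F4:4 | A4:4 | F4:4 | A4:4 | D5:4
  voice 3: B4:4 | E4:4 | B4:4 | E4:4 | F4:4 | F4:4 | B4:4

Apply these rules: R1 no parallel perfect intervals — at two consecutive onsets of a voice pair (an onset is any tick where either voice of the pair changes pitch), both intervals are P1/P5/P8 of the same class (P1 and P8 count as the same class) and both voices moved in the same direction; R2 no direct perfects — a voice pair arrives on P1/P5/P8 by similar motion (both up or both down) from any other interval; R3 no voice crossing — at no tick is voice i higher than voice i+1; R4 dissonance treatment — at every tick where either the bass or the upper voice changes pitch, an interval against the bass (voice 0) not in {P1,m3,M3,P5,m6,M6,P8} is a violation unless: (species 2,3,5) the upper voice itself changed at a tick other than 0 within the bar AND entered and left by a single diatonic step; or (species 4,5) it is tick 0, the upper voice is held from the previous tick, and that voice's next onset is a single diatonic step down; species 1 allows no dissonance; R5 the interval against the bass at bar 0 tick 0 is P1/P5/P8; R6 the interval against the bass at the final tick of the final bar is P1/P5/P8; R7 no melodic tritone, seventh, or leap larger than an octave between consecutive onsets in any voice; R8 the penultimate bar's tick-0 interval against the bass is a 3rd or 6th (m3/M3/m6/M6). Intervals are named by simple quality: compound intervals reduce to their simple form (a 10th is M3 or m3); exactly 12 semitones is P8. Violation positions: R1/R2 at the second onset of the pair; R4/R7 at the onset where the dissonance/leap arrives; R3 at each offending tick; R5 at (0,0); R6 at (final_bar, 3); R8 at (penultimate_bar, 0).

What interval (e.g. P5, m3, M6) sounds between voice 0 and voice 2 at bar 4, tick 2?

voice 0=G3 voice 2=F4 -> m7

m7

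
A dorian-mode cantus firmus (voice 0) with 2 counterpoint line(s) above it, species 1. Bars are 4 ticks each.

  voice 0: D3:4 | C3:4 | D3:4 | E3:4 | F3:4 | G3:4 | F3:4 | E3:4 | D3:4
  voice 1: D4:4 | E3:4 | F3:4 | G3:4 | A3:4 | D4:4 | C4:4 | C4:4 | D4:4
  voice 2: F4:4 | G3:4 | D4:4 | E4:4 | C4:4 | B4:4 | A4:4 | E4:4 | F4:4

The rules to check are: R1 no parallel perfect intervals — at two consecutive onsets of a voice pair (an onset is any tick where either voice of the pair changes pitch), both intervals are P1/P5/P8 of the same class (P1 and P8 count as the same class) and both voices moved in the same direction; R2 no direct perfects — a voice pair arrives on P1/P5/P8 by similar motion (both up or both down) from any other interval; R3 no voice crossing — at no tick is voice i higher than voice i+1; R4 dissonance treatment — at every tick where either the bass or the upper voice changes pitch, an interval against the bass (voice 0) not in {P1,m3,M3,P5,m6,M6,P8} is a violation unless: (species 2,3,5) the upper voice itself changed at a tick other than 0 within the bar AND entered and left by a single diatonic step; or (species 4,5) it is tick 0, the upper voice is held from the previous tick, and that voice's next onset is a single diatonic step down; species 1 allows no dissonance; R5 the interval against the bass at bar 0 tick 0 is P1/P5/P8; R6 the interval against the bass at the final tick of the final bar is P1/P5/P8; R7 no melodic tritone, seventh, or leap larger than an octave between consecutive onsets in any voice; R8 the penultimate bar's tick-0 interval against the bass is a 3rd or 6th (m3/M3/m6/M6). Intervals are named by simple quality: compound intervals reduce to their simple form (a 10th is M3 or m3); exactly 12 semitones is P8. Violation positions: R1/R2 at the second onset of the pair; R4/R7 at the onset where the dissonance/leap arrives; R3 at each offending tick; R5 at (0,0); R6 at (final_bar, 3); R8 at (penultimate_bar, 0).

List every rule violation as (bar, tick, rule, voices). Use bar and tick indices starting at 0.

(0, 0, R5, (0, 2))
(1, 0, R2, (0, 2))
(1, 0, R7, (1,))
(1, 0, R7, (2,))
(2, 0, R2, (0, 2))
(3, 0, R1, (0, 2))
(5, 0, R2, (0, 1))
(5, 0, R7, (2,))
(6, 0, R1, (0, 1))
(7, 0, R2, (0, 2))
(7, 0, R8, (0, 2))
(8, 3, R6, (0, 2))

bar 0: v0=D3 v1=D4 v2=F4 downbeat m3
bar 1: v0=C3 v1=E3 v2=G3 downbeat P5
bar 2: v0=D3 v1=F3 v2=D4 downbeat P8
bar 3: v0=E3 v1=G3 v2=E4 downbeat P8
bar 4: v0=F3 v1=A3 v2=C4 downbeat P5
bar 5: v0=G3 v1=D4 v2=B4 downbeat M3
bar 6: v0=F3 v1=C4 v2=A4 downbeat M3
bar 7: v0=E3 v1=C4 v2=E4 downbeat P8
bar 8: v0=D3 v1=D4 v2=F4 downbeat m3
  -> R5 @ bar 0 tick 0 v(0, 2): opens on m3
  -> R2 @ bar 1 tick 0 v(0, 2): D3/F4 m3 -> C3/G3 P5 similar
  -> R7 @ bar 1 tick 0 v(1,): D4->E3 leap 10st
  -> R7 @ bar 1 tick 0 v(2,): F4->G3 leap 10st
  -> R2 @ bar 2 tick 0 v(0, 2): C3/G3 P5 -> D3/D4 P8 similar
  -> R1 @ bar 3 tick 0 v(0, 2): D3/D4 P8 -> E3/E4 P8 similar
  -> R2 @ bar 5 tick 0 v(0, 1): F3/A3 M3 -> G3/D4 P5 similar
  -> R7 @ bar 5 tick 0 v(2,): C4->B4 leap 11st
  -> R1 @ bar 6 tick 0 v(0, 1): G3/D4 P5 -> F3/C4 P5 similar
  -> R2 @ bar 7 tick 0 v(0, 2): F3/A4 M3 -> E3/E4 P8 similar
  -> R8 @ bar 7 tick 0 v(0, 2): penult P8 not 3rd/6th
  -> R6 @ bar 8 tick 3 v(0, 2): closes on m3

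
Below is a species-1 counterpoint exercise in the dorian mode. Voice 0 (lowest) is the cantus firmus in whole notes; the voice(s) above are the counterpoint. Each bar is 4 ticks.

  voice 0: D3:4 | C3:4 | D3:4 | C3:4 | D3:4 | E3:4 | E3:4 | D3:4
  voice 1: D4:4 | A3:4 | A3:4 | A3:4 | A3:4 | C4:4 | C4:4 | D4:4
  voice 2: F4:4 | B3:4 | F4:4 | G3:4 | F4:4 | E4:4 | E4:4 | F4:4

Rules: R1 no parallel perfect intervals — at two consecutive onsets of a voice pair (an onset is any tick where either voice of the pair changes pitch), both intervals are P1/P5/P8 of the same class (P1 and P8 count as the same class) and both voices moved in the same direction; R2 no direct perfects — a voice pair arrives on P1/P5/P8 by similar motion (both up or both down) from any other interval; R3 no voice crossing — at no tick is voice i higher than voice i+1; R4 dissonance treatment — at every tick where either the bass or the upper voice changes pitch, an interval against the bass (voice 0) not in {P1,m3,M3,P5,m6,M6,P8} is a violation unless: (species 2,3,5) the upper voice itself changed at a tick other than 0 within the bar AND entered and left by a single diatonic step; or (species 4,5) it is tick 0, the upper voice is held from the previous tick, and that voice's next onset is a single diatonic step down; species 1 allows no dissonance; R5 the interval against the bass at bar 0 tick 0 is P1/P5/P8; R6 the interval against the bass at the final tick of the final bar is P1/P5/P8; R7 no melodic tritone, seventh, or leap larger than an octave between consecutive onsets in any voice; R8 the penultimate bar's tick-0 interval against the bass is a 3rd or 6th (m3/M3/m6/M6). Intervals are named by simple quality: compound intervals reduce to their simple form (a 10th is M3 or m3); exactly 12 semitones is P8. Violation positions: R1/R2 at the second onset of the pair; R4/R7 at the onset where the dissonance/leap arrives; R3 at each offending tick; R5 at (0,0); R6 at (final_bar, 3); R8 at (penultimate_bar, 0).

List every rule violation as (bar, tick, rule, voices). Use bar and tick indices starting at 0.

(0, 0, R5, (0, 2))
(1, 0, R4, (0, 2))
(1, 0, R7, (2,))
(2, 0, R7, (2,))
(3, 0, R2, (0, 2))
(3, 0, R3, (1, 2))
(3, 0, R7, (2,))
(3, 1, R3, (1, 2))
(3, 2, R3, (1, 2))
(3, 3, R3, (1, 2))
(4, 0, R7, (2,))
(6, 0, R8, (0, 2))
(7, 3, R6, (0, 2))

bar 0: v0=D3 v1=D4 v2=F4 downbeat m3
bar 1: v0=C3 v1=A3 v2=B3 downbeat M7
bar 2: v0=D3 v1=A3 v2=F4 downbeat m3
bar 3: v0=C3 v1=A3 v2=G3 downbeat P5
bar 4: v0=D3 v1=A3 v2=F4 downbeat m3
bar 5: v0=E3 v1=C4 v2=E4 downbeat P8
bar 6: v0=E3 v1=C4 v2=E4 downbeat P8
bar 7: v0=D3 v1=D4 v2=F4 downbeat m3
  -> R5 @ bar 0 tick 0 v(0, 2): opens on m3
  -> R4 @ bar 1 tick 0 v(0, 2): C3/B3 M7 untreated
  -> R7 @ bar 1 tick 0 v(2,): F4->B3 leap 6st
  -> R7 @ bar 2 tick 0 v(2,): B3->F4 leap 6st
  -> R2 @ bar 3 tick 0 v(0, 2): D3/F4 m3 -> C3/G3 P5 similar
  -> R3 @ bar 3 tick 0 v(1, 2): A3 above G3
  -> R7 @ bar 3 tick 0 v(2,): F4->G3 leap 10st
  -> R3 @ bar 3 tick 1 v(1, 2): A3 above G3
  -> R3 @ bar 3 tick 2 v(1, 2): A3 above G3
  -> R3 @ bar 3 tick 3 v(1, 2): A3 above G3
  -> R7 @ bar 4 tick 0 v(2,): G3->F4 leap 10st
  -> R8 @ bar 6 tick 0 v(0, 2): penult P8 not 3rd/6th
  -> R6 @ bar 7 tick 3 v(0, 2): closes on m3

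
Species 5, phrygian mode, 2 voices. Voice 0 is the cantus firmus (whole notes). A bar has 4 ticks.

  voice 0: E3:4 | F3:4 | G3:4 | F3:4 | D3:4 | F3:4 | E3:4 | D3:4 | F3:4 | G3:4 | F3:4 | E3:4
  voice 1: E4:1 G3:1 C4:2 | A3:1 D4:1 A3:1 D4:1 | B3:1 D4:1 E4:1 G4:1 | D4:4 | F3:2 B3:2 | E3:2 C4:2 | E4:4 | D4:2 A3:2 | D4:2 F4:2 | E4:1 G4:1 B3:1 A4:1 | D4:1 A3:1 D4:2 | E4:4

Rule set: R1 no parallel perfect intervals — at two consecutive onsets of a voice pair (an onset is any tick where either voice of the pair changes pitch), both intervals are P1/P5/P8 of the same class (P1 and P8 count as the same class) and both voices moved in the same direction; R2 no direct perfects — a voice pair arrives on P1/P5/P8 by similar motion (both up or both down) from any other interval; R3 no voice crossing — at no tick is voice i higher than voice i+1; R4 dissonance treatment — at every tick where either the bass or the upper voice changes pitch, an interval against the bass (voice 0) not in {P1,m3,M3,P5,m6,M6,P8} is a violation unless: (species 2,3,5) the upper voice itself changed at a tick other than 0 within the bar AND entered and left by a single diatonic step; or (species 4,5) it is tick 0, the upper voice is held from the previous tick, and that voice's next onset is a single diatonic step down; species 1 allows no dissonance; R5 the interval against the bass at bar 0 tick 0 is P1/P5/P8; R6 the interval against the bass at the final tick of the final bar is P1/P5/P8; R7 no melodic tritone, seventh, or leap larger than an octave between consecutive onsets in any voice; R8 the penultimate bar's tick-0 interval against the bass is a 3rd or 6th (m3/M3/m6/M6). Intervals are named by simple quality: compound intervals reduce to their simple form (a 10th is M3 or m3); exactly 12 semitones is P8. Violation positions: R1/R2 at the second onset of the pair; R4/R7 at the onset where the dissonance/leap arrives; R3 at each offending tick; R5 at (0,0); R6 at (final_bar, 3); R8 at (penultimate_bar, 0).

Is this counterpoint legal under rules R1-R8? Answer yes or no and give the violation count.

No (7 violations)

bar 0: v0=E3 v1=E4 (P8)
bar 1: v0=F3 v1=A3 (M3)
bar 2: v0=G3 v1=B3 (M3)
bar 3: v0=F3 v1=D4 (M6)
bar 4: v0=D3 v1=F3 (m3)
bar 5: v0=F3 v1=E3 (m2)
bar 6: v0=E3 v1=E4 (P8)
bar 7: v0=D3 v1=D4 (P8)
bar 8: v0=F3 v1=D4 (M6)
bar 9: v0=G3 v1=E4 (M6)
bar 10: v0=F3 v1=D4 (M6)
bar 11: v0=E3 v1=E4 (P8)
  R7 @ bar4.2: F3->B3 leap 6st
  R3 @ bar5.0: F3 above E3
  R4 @ bar5.0: F3/E3 m2 untreated
  R3 @ bar5.1: F3 above E3
  R1 @ bar7.0: E3/E4 P8 -> D3/D4 P8 similar
  R4 @ bar9.3: G3/A4 M2 untreated
  R7 @ bar9.3: B3->A4 leap 10st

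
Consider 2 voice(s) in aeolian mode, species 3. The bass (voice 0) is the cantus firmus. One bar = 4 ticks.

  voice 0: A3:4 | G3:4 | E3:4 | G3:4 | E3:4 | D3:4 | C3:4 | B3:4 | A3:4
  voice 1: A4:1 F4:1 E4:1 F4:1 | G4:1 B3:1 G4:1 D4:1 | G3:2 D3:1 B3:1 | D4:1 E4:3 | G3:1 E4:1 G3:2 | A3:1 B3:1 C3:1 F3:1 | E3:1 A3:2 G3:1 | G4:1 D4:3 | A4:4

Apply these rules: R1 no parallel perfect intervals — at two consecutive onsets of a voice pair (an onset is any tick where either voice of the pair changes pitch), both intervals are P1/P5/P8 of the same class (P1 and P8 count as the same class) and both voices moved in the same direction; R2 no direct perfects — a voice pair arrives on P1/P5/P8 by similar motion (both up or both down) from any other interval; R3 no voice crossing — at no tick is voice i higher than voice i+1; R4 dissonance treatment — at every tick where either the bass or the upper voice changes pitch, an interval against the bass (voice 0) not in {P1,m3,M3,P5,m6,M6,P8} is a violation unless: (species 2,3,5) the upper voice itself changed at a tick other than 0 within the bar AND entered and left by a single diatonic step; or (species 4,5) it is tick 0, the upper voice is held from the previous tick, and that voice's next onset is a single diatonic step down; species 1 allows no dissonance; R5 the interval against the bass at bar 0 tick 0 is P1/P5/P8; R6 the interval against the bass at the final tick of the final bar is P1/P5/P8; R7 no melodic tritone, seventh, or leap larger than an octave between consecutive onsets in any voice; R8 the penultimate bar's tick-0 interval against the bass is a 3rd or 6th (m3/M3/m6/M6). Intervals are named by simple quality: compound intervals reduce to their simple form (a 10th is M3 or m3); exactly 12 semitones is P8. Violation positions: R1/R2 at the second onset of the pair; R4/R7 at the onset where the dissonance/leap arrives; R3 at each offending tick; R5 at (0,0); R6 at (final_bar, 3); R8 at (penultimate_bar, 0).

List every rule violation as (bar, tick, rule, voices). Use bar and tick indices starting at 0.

(2, 2, R3, (0, 1))
(2, 2, R4, (0, 1))
(3, 0, R1, (0, 1))
(5, 2, R3, (0, 1))
(5, 2, R4, (0, 1))
(5, 2, R7, (1,))
(7, 0, R7, (0,))

bar 0: v0=A3 v1=A4 downbeat P8
bar 1: v0=G3 v1=G4 downbeat P8
bar 2: v0=E3 v1=G3 downbeat m3
bar 3: v0=G3 v1=D4 downbeat P5
bar 4: v0=E3 v1=G3 downbeat m3
bar 5: v0=D3 v1=A3 downbeat P5
bar 6: v0=C3 v1=E3 downbeat M3
bar 7: v0=B3 v1=G4 downbeat m6
bar 8: v0=A3 v1=A4 downbeat P8
  -> R3 @ bar 2 tick 2 v(0, 1): E3 above D3
  -> R4 @ bar 2 tick 2 v(0, 1): E3/D3 M2 untreated
  -> R1 @ bar 3 tick 0 v(0, 1): E3/B3 P5 -> G3/D4 P5 similar
  -> R3 @ bar 5 tick 2 v(0, 1): D3 above C3
  -> R4 @ bar 5 tick 2 v(0, 1): D3/C3 M2 untreated
  -> R7 @ bar 5 tick 2 v(1,): B3->C3 leap 11st
  -> R7 @ bar 7 tick 0 v(0,): C3->B3 leap 11st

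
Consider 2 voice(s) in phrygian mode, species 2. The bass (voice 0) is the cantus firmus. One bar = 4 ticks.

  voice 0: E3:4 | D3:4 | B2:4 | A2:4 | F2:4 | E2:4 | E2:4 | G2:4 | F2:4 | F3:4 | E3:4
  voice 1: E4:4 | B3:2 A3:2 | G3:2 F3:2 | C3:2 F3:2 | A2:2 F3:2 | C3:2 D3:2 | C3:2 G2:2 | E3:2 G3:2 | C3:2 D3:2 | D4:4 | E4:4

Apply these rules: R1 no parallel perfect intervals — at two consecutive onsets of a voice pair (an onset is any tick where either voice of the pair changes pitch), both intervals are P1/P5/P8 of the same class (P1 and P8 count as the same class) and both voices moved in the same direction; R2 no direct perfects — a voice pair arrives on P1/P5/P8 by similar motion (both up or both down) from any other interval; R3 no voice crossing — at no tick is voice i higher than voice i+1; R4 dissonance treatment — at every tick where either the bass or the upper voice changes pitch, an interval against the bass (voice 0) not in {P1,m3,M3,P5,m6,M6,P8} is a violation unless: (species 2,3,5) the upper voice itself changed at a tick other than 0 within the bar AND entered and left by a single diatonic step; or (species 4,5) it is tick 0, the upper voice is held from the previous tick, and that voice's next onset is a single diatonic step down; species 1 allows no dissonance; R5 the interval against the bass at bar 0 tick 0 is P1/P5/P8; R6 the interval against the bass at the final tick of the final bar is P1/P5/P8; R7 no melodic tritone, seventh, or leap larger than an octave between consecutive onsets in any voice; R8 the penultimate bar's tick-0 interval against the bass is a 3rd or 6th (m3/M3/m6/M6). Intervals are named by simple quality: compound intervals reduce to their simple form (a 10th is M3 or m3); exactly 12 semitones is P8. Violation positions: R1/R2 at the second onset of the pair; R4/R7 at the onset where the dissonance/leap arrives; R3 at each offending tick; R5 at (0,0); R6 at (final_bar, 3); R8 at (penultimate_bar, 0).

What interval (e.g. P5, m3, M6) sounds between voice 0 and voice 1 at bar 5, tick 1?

voice 0=E2 voice 1=C3 -> m6

m6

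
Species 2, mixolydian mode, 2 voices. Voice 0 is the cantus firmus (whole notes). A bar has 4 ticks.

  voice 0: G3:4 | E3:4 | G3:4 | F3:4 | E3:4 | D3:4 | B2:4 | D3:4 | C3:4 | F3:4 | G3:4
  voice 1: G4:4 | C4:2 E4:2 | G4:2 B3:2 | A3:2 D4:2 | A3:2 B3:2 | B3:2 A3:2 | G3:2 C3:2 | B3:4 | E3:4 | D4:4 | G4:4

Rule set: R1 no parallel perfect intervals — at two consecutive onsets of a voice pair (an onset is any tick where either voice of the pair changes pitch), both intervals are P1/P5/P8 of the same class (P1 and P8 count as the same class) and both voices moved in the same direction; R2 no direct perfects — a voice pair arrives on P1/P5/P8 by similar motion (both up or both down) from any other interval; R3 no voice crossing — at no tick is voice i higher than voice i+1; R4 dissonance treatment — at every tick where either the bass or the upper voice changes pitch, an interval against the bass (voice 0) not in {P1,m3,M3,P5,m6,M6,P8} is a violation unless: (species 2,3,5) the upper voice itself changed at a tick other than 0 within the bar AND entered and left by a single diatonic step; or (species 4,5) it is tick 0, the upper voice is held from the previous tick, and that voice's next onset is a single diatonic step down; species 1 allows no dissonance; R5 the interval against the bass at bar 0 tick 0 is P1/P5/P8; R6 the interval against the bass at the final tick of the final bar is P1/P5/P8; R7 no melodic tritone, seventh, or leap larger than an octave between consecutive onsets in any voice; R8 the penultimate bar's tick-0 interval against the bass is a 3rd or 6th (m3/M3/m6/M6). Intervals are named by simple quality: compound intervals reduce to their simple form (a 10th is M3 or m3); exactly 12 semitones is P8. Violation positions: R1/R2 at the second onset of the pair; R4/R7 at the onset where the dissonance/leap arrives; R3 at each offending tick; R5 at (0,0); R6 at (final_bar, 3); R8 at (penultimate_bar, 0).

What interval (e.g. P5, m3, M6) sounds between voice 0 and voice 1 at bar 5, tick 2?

P5

voice 0=D3 voice 1=A3 -> P5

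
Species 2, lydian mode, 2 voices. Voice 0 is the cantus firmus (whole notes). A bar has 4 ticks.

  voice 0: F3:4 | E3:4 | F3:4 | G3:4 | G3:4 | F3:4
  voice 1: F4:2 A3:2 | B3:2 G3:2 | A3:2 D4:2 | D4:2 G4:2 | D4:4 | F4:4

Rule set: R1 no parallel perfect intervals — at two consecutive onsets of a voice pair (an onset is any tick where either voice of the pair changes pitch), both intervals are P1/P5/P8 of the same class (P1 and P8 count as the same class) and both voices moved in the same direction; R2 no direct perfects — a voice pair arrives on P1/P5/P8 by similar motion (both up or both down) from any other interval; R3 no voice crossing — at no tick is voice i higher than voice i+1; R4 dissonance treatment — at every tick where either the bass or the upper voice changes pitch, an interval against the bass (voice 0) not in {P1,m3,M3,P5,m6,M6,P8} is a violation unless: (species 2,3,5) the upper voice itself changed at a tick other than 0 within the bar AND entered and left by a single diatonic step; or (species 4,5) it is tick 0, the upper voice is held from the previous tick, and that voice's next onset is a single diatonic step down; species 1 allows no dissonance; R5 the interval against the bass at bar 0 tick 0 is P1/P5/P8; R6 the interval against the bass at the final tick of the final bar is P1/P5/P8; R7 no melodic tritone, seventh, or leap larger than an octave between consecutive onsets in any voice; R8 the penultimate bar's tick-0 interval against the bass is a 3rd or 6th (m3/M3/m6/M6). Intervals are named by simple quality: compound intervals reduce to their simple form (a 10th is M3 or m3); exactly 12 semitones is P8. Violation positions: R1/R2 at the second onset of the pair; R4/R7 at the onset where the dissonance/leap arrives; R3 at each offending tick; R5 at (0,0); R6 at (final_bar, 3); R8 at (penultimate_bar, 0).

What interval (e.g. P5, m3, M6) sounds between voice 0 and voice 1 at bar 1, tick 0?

P5

voice 0=E3 voice 1=B3 -> P5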